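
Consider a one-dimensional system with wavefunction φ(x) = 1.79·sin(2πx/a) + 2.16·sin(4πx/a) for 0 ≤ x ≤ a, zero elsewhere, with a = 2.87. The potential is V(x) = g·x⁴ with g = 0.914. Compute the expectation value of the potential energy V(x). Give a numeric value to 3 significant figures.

⟨V⟩ = ∫ V(x)·|φ|² dx / ∫|φ|² dx.
On 0 ≤ x ≤ a (j ≠ l): ∫sin²(jπx/a) dx = a/2, ∫sin(jπx/a)·sin(lπx/a) dx = 0; diagonal moments ∫x·sin²(jπx/a) dx = a²/4, ∫x²·sin²(jπx/a) dx = a³·(1/6 − 1/(4j²π²)); cross terms ∫x·sin(jπx/a)·sin(lπx/a) dx = 0 for j + l even and −4jla²/(π²(j² − l²)²) for j + l odd, ∫x²·sin(jπx/a)·sin(lπx/a) dx = (−1)^(j+l)·4jla³/(π²(j² − l²)²); higher powers the same way via product-to-sum and parts.
State is unnormalized: ∫|φ|² dx = 11.293, and ∫φ*·V(x)·φ dx = 182.02, so ⟨V⟩ = 182.02 / 11.293.
⟨V⟩ = 16.118.

16.1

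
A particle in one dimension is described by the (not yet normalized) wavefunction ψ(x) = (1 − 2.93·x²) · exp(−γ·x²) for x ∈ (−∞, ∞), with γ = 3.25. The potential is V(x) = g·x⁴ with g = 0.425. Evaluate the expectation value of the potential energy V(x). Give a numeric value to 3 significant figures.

⟨V⟩ = ∫ V(x)·|ψ|² dx / ∫|ψ|² dx.
Expand each integrand as polynomial × e^(−2γx²) and use ∫x^(2j)·e^(−2γx²) dx = (2j−1)!!/(4γ)^j · √(π/(2γ)), odd powers → 0; here √(π/(2γ)) = 0.69521.
State is unnormalized: ∫|ψ|² dx = 0.48778, and ∫ψ*·V(x)·ψ dx = 0.0027488, so ⟨V⟩ = 0.0027488 / 0.48778.
⟨V⟩ = 0.0056354.

0.00564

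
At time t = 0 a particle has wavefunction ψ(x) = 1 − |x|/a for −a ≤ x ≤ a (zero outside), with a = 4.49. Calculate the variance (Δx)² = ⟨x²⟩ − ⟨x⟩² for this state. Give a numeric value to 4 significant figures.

Compute ⟨x⟩ and ⟨x²⟩ separately, then (Δx)² = ⟨x²⟩ − ⟨x⟩².
ψ is even, so ∫ over [−a, a] = 2∫₀ᵃ with ψ = 1 − x/a there: ∫₀ᵃ (1 − x/a)² dx = a/3, ∫₀ᵃ x²(1 − x/a)² dx = a³/30, ∫₀ᵃ x⁴(1 − x/a)² dx = a⁵/105.
Normalization: ∫|ψ|² dx = 2.9933.
⟨x⟩ = 0.0000 and ⟨x²⟩ = 2.0160.
(Δx)² = 2.0160 − (0.0000)² = 2.0160.

2.016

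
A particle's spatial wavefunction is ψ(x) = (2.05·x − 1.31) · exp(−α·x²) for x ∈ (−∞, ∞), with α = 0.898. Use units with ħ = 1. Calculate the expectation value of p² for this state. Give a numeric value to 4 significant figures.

1.626

p² ψ = −ħ² d²ψ/dx²; ⟨p²⟩ = −ħ² ∫ ψ*·ψ'' dx / ∫|ψ|² dx.
Expand each integrand as polynomial × e^(−2αx²) and use ∫x^(2j)·e^(−2αx²) dx = (2j−1)!!/(4α)^j · √(π/(2α)), odd powers → 0; here √(π/(2α)) = 1.3226. Differentiate with the product rule, d/dx e^(−αx²) = −2αx·e^(−αx²).
State is unnormalized: ∫|ψ|² dx = 3.8170, and ∫ψ*·(−ħ² ψ'') dx = 6.2068, so ⟨p²⟩ = 6.2068 / 3.8170.
⟨p²⟩ = 1.6261.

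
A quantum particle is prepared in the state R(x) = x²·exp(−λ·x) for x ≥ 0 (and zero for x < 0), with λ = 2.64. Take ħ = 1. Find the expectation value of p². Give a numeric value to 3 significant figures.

2.32

p² R = −ħ² d²R/dx²; ⟨p²⟩ = −ħ² ∫ R*·R'' dx / ∫|R|² dx.
Differentiate x²·exp(−λ·x) with the product rule; every integrand then reduces to terms xʲ·e^(−2λx) on [0, ∞), with ∫₀^∞ xʲ·e^(−2λx) dx = j!/(2λ)^(j+1).
State is unnormalized: ∫|R|² dx = 0.0058485, and ∫R*·(−ħ² R'') dx = 0.013587, so ⟨p²⟩ = 0.013587 / 0.0058485.
⟨p²⟩ = 2.3232.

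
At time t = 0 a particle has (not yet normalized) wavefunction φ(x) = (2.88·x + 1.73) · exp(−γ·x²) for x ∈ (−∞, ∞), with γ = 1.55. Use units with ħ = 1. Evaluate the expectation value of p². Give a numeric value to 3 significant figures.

2.51

p² φ = −ħ² d²φ/dx²; ⟨p²⟩ = −ħ² ∫ φ*·φ'' dx / ∫|φ|² dx.
Expand each integrand as polynomial × e^(−2γx²) and use ∫x^(2j)·e^(−2γx²) dx = (2j−1)!!/(4γ)^j · √(π/(2γ)), odd powers → 0; here √(π/(2γ)) = 1.0067. Differentiate with the product rule, d/dx e^(−γx²) = −2γx·e^(−γx²).
State is unnormalized: ∫|φ|² dx = 4.3597, and ∫φ*·(−ħ² φ'') dx = 10.932, so ⟨p²⟩ = 10.932 / 4.3597.
⟨p²⟩ = 2.5076.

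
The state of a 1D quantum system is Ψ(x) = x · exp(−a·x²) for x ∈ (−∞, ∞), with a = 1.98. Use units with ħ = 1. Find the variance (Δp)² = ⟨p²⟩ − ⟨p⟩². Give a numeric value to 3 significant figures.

5.94

Compute ⟨p⟩ and ⟨p²⟩ separately; (Δp)² = ⟨p²⟩ − ⟨p⟩².
Expand each integrand as polynomial × e^(−2ax²) and use ∫x^(2j)·e^(−2ax²) dx = (2j−1)!!/(4a)^j · √(π/(2a)), odd powers → 0; here √(π/(2a)) = 0.89069. Differentiate with the product rule, d/dx e^(−ax²) = −2ax·e^(−ax²).
Normalization: ∫|Ψ|² dx = 0.11246.
⟨p⟩ = 0.0000 and ⟨p²⟩ = 5.9400.
(Δp)² = 5.9400 − (0.0000)² = 5.9400.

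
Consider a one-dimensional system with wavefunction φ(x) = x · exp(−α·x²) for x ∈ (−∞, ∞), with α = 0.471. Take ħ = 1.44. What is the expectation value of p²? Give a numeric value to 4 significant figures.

p² φ = −ħ² d²φ/dx²; ⟨p²⟩ = −ħ² ∫ φ*·φ'' dx / ∫|φ|² dx.
Expand each integrand as polynomial × e^(−2αx²) and use ∫x^(2j)·e^(−2αx²) dx = (2j−1)!!/(4α)^j · √(π/(2α)), odd powers → 0; here √(π/(2α)) = 1.8262. Differentiate with the product rule, d/dx e^(−αx²) = −2αx·e^(−αx²).
State is unnormalized: ∫|φ|² dx = 0.96932, and ∫φ*·(−ħ² φ'') dx = 2.8401, so ⟨p²⟩ = 2.8401 / 0.96932.
⟨p²⟩ = 2.9300.

2.930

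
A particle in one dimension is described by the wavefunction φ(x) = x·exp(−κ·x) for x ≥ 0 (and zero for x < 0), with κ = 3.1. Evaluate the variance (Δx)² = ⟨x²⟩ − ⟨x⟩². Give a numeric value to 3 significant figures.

0.0780

Compute ⟨x⟩ and ⟨x²⟩ separately, then (Δx)² = ⟨x²⟩ − ⟨x⟩².
Every integrand reduces to terms xʲ·e^(−2κx) on [0, ∞); use ∫₀^∞ xʲ·e^(−2κx) dx = j!/(2κ)^(j+1).
Normalization: ∫|φ|² dx = 0.0083918.
⟨x⟩ = 0.48387 and ⟨x²⟩ = 0.31217.
(Δx)² = 0.31217 − (0.48387)² = 0.078044.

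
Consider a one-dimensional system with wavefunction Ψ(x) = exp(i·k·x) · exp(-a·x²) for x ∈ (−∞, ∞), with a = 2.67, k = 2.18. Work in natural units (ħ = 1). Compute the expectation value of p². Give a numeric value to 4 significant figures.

p² Ψ = −ħ² d²Ψ/dx²; ⟨p²⟩ = −ħ² ∫ Ψ*·Ψ'' dx / ∫|Ψ|² dx.
Gaussian moments: ∫x^(2j)·e^(−2ax²) dx = (2j−1)!!/(4a)^j · √(π/(2a)), odd powers integrate to 0; here √(π/(2a)) = 0.76702. Derivatives: Ψ′ = (ik − 2ax)·Ψ, Ψ″ = ((ik − 2ax)² − 2a)·Ψ; the odd-in-x pieces drop out.
State is unnormalized: ∫|Ψ|² dx = 0.76702, and ∫Ψ*·(−ħ² Ψ'') dx = 5.6931, so ⟨p²⟩ = 5.6931 / 0.76702.
⟨p²⟩ = 7.4224.

7.422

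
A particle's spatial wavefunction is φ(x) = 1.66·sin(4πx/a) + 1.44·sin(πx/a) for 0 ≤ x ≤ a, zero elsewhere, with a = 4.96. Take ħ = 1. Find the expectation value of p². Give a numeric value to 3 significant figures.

3.83

p² φ = −ħ² d²φ/dx²; ⟨p²⟩ = −ħ² ∫ φ*·φ'' dx / ∫|φ|² dx.
d²/dx² sin(jπx/a) = −(jπ/a)²·sin(jπx/a); on 0 ≤ x ≤ a, ∫sin²(jπx/a) dx = a/2 and ∫sin(jπx/a)·sin(lπx/a) dx = 0 for j ≠ l, so only diagonal terms survive in ∫|φ|² and ∫φ·φ″; ∫φ·φ′ dx = [φ²/2] between the walls = 0.
State is unnormalized: ∫|φ|² dx = 11.976, and ∫φ*·(−ħ² φ'') dx = 45.929, so ⟨p²⟩ = 45.929 / 11.976.
⟨p²⟩ = 3.8349.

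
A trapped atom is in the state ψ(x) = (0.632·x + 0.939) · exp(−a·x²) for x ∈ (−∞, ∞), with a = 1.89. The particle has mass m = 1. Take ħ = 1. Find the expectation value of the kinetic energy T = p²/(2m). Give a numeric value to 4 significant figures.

1.052

T = −(ħ²/2m) d²/dx², so ⟨T⟩ = −(ħ²/2m) ∫ ψ*·ψ'' dx / ∫|ψ|² dx; with m = 1.
Expand each integrand as polynomial × e^(−2ax²) and use ∫x^(2j)·e^(−2ax²) dx = (2j−1)!!/(4a)^j · √(π/(2a)), odd powers → 0; here √(π/(2a)) = 0.91165. Differentiate with the product rule, d/dx e^(−ax²) = −2ax·e^(−ax²).
State is unnormalized: ∫|ψ|² dx = 0.85199, and ∫ψ*·(−ħ²/2m · ψ'') dx = 0.89616, so ⟨T⟩ = 0.89616 / 0.85199.
⟨T⟩ = 1.0518.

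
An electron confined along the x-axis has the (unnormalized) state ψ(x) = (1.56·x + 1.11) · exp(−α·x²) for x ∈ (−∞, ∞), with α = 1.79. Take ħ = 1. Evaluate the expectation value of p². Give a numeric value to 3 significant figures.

2.56

p² ψ = −ħ² d²ψ/dx²; ⟨p²⟩ = −ħ² ∫ ψ*·ψ'' dx / ∫|ψ|² dx.
Expand each integrand as polynomial × e^(−2αx²) and use ∫x^(2j)·e^(−2αx²) dx = (2j−1)!!/(4α)^j · √(π/(2α)), odd powers → 0; here √(π/(2α)) = 0.93677. Differentiate with the product rule, d/dx e^(−αx²) = −2αx·e^(−αx²).
State is unnormalized: ∫|ψ|² dx = 1.4726, and ∫ψ*·(−ħ² ψ'') dx = 3.7758, so ⟨p²⟩ = 3.7758 / 1.4726.
⟨p²⟩ = 2.5641.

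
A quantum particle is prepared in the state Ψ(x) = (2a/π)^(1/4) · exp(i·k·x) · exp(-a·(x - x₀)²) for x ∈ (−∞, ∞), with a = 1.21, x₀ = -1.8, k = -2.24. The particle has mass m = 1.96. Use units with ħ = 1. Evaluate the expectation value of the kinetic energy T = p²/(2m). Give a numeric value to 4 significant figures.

1.589

T = −(ħ²/2m) d²/dx², so ⟨T⟩ = −(ħ²/2m) ∫ Ψ*·Ψ'' dx; with m = 1.96.
Gaussian moments (u = x − x₀): ∫u^(2j)·e^(−2au²) du = (2j−1)!!/(4a)^j · √(π/(2a)), odd powers integrate to 0; here √(π/(2a)) = 1.1394. Derivatives: Ψ′ = (ik − 2au)·Ψ, Ψ″ = ((ik − 2au)² − 2a)·Ψ; the odd-in-u pieces drop out.
⟨T⟩ = 1.5887.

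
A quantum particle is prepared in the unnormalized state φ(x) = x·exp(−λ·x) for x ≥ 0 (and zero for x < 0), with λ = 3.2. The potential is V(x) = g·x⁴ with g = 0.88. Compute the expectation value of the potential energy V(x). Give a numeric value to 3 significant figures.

0.189

⟨V⟩ = ∫ V(x)·|φ|² dx / ∫|φ|² dx.
Every integrand reduces to terms xʲ·e^(−2λx) on [0, ∞); use ∫₀^∞ xʲ·e^(−2λx) dx = j!/(2λ)^(j+1).
State is unnormalized: ∫|φ|² dx = 0.0076294, and ∫φ*·V(x)·φ dx = 0.0014406, so ⟨V⟩ = 0.0014406 / 0.0076294.
⟨V⟩ = 0.18883.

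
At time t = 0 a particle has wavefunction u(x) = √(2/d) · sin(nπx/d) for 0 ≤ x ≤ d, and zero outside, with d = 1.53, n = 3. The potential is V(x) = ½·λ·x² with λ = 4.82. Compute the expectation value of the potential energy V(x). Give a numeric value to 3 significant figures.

1.85

⟨V⟩ = ∫ V(x)·|u|² dx.
With sin²θ = (1 − cos2θ)/2 on 0 ≤ x ≤ d: ∫sin²(nπx/d) dx = d/2, ∫x·sin²(nπx/d) dx = d²/4, ∫x²·sin²(nπx/d) dx = d³·(1/6 − 1/(4n²π²)); higher powers xᵏ the same way, integrating xᵏ·cos(2nπx/d) by parts.
⟨V⟩ = 1.8488.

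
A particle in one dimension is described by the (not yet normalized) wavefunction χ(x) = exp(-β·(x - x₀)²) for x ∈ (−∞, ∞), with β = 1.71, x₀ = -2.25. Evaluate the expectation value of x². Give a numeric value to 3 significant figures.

5.21

⟨x²⟩ = ∫ x²·|χ|² dx / ∫|χ|² dx (integrals over the domain).
Gaussian moments (u = x − x₀): ∫u^(2j)·e^(−2βu²) du = (2j−1)!!/(4β)^j · √(π/(2β)), odd powers integrate to 0; here √(π/(2β)) = 0.95843.
State is unnormalized: ∫|χ|² dx = 0.95843, and ∫χ*·x²·χ dx = 4.9922, so ⟨x²⟩ = 4.9922 / 0.95843.
⟨x²⟩ = 5.2087.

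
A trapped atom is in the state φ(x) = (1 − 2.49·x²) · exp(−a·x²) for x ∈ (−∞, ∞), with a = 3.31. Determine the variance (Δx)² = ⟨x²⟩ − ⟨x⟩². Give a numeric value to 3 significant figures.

Compute ⟨x⟩ and ⟨x²⟩ separately, then (Δx)² = ⟨x²⟩ − ⟨x⟩².
Expand each integrand as polynomial × e^(−2ax²) and use ∫x^(2j)·e^(−2ax²) dx = (2j−1)!!/(4a)^j · √(π/(2a)), odd powers → 0; here √(π/(2a)) = 0.68888.
Normalization: ∫|φ|² dx = 0.50287.
⟨x⟩ = 0.0000 and ⟨x²⟩ = 0.041608.
(Δx)² = 0.041608 − (0.0000)² = 0.041608.

0.0416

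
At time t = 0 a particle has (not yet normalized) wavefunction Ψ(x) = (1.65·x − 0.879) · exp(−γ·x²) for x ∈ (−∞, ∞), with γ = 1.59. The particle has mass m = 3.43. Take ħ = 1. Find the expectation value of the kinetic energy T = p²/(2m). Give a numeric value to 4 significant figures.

T = −(ħ²/2m) d²/dx², so ⟨T⟩ = −(ħ²/2m) ∫ Ψ*·Ψ'' dx / ∫|Ψ|² dx; with m = 3.43.
Expand each integrand as polynomial × e^(−2γx²) and use ∫x^(2j)·e^(−2γx²) dx = (2j−1)!!/(4γ)^j · √(π/(2γ)), odd powers → 0; here √(π/(2γ)) = 0.99394. Differentiate with the product rule, d/dx e^(−γx²) = −2γx·e^(−γx²).
State is unnormalized: ∫|Ψ|² dx = 1.1934, and ∫Ψ*·(−ħ²/2m · Ψ'') dx = 0.47384, so ⟨T⟩ = 0.47384 / 1.1934.
⟨T⟩ = 0.39704.

0.3970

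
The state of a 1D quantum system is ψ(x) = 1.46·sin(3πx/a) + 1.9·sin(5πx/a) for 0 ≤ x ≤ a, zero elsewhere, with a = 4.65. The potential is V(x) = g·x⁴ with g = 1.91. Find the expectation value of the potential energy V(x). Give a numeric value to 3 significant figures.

241.

⟨V⟩ = ∫ V(x)·|ψ|² dx / ∫|ψ|² dx.
On 0 ≤ x ≤ a (j ≠ l): ∫sin²(jπx/a) dx = a/2, ∫sin(jπx/a)·sin(lπx/a) dx = 0; diagonal moments ∫x·sin²(jπx/a) dx = a²/4, ∫x²·sin²(jπx/a) dx = a³·(1/6 − 1/(4j²π²)); cross terms ∫x·sin(jπx/a)·sin(lπx/a) dx = 0 for j + l even and −4jla²/(π²(j² − l²)²) for j + l odd, ∫x²·sin(jπx/a)·sin(lπx/a) dx = (−1)^(j+l)·4jla³/(π²(j² − l²)²); higher powers the same way via product-to-sum and parts.
State is unnormalized: ∫|ψ|² dx = 13.349, and ∫ψ*·V(x)·ψ dx = 3222.4, so ⟨V⟩ = 3222.4 / 13.349.
⟨V⟩ = 241.39.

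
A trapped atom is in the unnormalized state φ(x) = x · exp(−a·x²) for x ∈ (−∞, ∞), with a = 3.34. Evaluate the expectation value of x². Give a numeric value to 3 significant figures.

0.225

⟨x²⟩ = ∫ x²·|φ|² dx / ∫|φ|² dx (integrals over the domain).
Expand each integrand as polynomial × e^(−2ax²) and use ∫x^(2j)·e^(−2ax²) dx = (2j−1)!!/(4a)^j · √(π/(2a)), odd powers → 0; here √(π/(2a)) = 0.68578.
State is unnormalized: ∫|φ|² dx = 0.051331, and ∫φ*·x²·φ dx = 0.011526, so ⟨x²⟩ = 0.011526 / 0.051331.
⟨x²⟩ = 0.22455.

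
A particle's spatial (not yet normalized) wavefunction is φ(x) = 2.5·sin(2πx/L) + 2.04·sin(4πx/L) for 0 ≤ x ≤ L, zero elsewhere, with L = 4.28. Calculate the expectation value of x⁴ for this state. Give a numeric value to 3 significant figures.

⟨x⁴⟩ = ∫ x⁴·|φ|² dx / ∫|φ|² dx (integrals over the domain).
On 0 ≤ x ≤ L (j ≠ l): ∫sin²(jπx/L) dx = L/2, ∫sin(jπx/L)·sin(lπx/L) dx = 0; diagonal moments ∫x·sin²(jπx/L) dx = L²/4, ∫x²·sin²(jπx/L) dx = L³·(1/6 − 1/(4j²π²)); cross terms ∫x·sin(jπx/L)·sin(lπx/L) dx = 0 for j + l even and −4jlL²/(π²(j² − l²)²) for j + l odd, ∫x²·sin(jπx/L)·sin(lπx/L) dx = (−1)^(j+l)·4jlL³/(π²(j² − l²)²); higher powers the same way via product-to-sum and parts.
State is unnormalized: ∫|φ|² dx = 22.281, and ∫φ*·x⁴·φ dx = 1915.5, so ⟨x⁴⟩ = 1915.5 / 22.281.
⟨x⁴⟩ = 85.971.

86.0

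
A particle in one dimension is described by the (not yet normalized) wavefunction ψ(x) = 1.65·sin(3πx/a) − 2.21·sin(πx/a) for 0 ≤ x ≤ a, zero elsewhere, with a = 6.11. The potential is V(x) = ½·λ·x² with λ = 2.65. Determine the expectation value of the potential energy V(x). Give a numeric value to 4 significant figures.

⟨V⟩ = ∫ V(x)·|ψ|² dx / ∫|ψ|² dx.
On 0 ≤ x ≤ a (j ≠ l): ∫sin²(jπx/a) dx = a/2, ∫sin(jπx/a)·sin(lπx/a) dx = 0; diagonal moments ∫x·sin²(jπx/a) dx = a²/4, ∫x²·sin²(jπx/a) dx = a³·(1/6 − 1/(4j²π²)); cross terms ∫x·sin(jπx/a)·sin(lπx/a) dx = 0 for j + l even and −4jla²/(π²(j² − l²)²) for j + l odd, ∫x²·sin(jπx/a)·sin(lπx/a) dx = (−1)^(j+l)·4jla³/(π²(j² − l²)²); higher powers the same way via product-to-sum and parts.
State is unnormalized: ∫|ψ|² dx = 23.238, and ∫ψ*·V(x)·ψ dx = 301.58, so ⟨V⟩ = 301.58 / 23.238.
⟨V⟩ = 12.978.

12.98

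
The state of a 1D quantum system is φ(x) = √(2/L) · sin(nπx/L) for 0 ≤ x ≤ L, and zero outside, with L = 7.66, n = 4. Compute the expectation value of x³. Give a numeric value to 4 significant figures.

⟨x³⟩ = ∫ x³·|φ|² dx (integrals over the domain).
With sin²θ = (1 − cos2θ)/2 on 0 ≤ x ≤ L: ∫sin²(nπx/L) dx = L/2, ∫x·sin²(nπx/L) dx = L²/4, ∫x²·sin²(nπx/L) dx = L³·(1/6 − 1/(4n²π²)); higher powers xᵏ the same way, integrating xᵏ·cos(2nπx/L) by parts.
⟨x³⟩ = 110.23.

110.2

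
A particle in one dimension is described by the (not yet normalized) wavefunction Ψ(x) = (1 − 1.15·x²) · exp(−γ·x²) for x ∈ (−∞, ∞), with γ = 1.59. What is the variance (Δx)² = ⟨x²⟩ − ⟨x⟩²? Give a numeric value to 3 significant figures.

0.0866

Compute ⟨x⟩ and ⟨x²⟩ separately, then (Δx)² = ⟨x²⟩ − ⟨x⟩².
Expand each integrand as polynomial × e^(−2γx²) and use ∫x^(2j)·e^(−2γx²) dx = (2j−1)!!/(4γ)^j · √(π/(2γ)), odd powers → 0; here √(π/(2γ)) = 0.99394.
Normalization: ∫|Ψ|² dx = 0.73199.
⟨x⟩ = 0.0000 and ⟨x²⟩ = 0.086579.
(Δx)² = 0.086579 − (0.0000)² = 0.086579.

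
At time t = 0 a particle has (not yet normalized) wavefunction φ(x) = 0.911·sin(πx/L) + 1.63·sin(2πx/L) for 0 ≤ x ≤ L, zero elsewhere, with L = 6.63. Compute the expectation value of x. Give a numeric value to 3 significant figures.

2.30

⟨x⟩ = ∫ x·|φ|² dx / ∫|φ|² dx (integrals over the domain).
On 0 ≤ x ≤ L (j ≠ l): ∫sin²(jπx/L) dx = L/2, ∫sin(jπx/L)·sin(lπx/L) dx = 0; diagonal moments ∫x·sin²(jπx/L) dx = L²/4, ∫x²·sin²(jπx/L) dx = L³·(1/6 − 1/(4j²π²)); cross terms ∫x·sin(jπx/L)·sin(lπx/L) dx = 0 for j + l even and −4jlL²/(π²(j² − l²)²) for j + l odd, ∫x²·sin(jπx/L)·sin(lπx/L) dx = (−1)^(j+l)·4jlL³/(π²(j² − l²)²); higher powers the same way via product-to-sum and parts.
State is unnormalized: ∫|φ|² dx = 11.559, and ∫φ*·x·φ dx = 26.560, so ⟨x⟩ = 26.560 / 11.559.
⟨x⟩ = 2.2978.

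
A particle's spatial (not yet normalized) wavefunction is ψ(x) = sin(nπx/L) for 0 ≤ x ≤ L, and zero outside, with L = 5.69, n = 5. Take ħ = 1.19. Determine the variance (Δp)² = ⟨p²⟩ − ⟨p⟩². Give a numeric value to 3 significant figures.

10.8

Compute ⟨p⟩ and ⟨p²⟩ separately; (Δp)² = ⟨p²⟩ − ⟨p⟩².
d/dx sin(nπx/L) = (nπ/L)·cos(nπx/L) and d²/dx² sin(nπx/L) = −(nπ/L)²·sin(nπx/L); on 0 ≤ x ≤ L, ∫sin²(nπx/L) dx = L/2 and ∫sin(nπx/L)·cos(nπx/L) dx = 0.
Normalization: ∫|ψ|² dx = 2.8450.
⟨p⟩ = 0.0000 and ⟨p²⟩ = 10.792.
(Δp)² = 10.792 − (0.0000)² = 10.792.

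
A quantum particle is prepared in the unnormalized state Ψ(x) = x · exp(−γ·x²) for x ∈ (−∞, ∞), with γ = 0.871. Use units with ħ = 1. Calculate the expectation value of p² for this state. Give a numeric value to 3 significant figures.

2.61

p² Ψ = −ħ² d²Ψ/dx²; ⟨p²⟩ = −ħ² ∫ Ψ*·Ψ'' dx / ∫|Ψ|² dx.
Expand each integrand as polynomial × e^(−2γx²) and use ∫x^(2j)·e^(−2γx²) dx = (2j−1)!!/(4γ)^j · √(π/(2γ)), odd powers → 0; here √(π/(2γ)) = 1.3429. Differentiate with the product rule, d/dx e^(−γx²) = −2γx·e^(−γx²).
State is unnormalized: ∫|Ψ|² dx = 0.38545, and ∫Ψ*·(−ħ² Ψ'') dx = 1.0072, so ⟨p²⟩ = 1.0072 / 0.38545.
⟨p²⟩ = 2.6130.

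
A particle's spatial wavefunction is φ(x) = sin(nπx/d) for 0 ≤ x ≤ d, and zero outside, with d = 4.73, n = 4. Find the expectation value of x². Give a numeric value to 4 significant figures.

7.387

⟨x²⟩ = ∫ x²·|φ|² dx / ∫|φ|² dx (integrals over the domain).
With sin²θ = (1 − cos2θ)/2 on 0 ≤ x ≤ d: ∫sin²(nπx/d) dx = d/2, ∫x·sin²(nπx/d) dx = d²/4, ∫x²·sin²(nπx/d) dx = d³·(1/6 − 1/(4n²π²)); higher powers xᵏ the same way, integrating xᵏ·cos(2nπx/d) by parts.
State is unnormalized: ∫|φ|² dx = 2.3650, and ∫φ*·x²·φ dx = 17.470, so ⟨x²⟩ = 17.470 / 2.3650.
⟨x²⟩ = 7.3868.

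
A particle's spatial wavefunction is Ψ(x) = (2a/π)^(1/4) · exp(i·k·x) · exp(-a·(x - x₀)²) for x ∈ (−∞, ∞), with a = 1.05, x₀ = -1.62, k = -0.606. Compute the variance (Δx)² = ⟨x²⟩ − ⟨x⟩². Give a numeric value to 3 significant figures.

0.238

Compute ⟨x⟩ and ⟨x²⟩ separately, then (Δx)² = ⟨x²⟩ − ⟨x⟩².
Gaussian moments (u = x − x₀): ∫u^(2j)·e^(−2au²) du = (2j−1)!!/(4a)^j · √(π/(2a)), odd powers integrate to 0; here √(π/(2a)) = 1.2231.
⟨x⟩ = -1.6200 and ⟨x²⟩ = 2.8625.
(Δx)² = 2.8625 − (-1.6200)² = 0.23810.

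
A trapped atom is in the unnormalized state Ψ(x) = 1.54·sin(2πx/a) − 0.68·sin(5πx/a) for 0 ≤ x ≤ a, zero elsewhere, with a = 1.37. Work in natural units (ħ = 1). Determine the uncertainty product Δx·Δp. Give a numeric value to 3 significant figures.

2.30

Δx = √(⟨x²⟩−⟨x⟩²), Δp = √(⟨p²⟩−⟨p⟩²).
On 0 ≤ x ≤ a (j ≠ l): ∫sin²(jπx/a) dx = a/2, ∫sin(jπx/a)·sin(lπx/a) dx = 0; diagonal moments ∫x·sin²(jπx/a) dx = a²/4, ∫x²·sin²(jπx/a) dx = a³·(1/6 − 1/(4j²π²)); cross terms ∫x·sin(jπx/a)·sin(lπx/a) dx = 0 for j + l even and −4jla²/(π²(j² − l²)²) for j + l odd, ∫x²·sin(jπx/a)·sin(lπx/a) dx = (−1)^(j+l)·4jla³/(π²(j² − l²)²); higher powers the same way via product-to-sum and parts. d²/dx² sin(jπx/a) = −(jπ/a)²·sin(jπx/a); on 0 ≤ x ≤ a, ∫sin²(jπx/a) dx = a/2 and ∫sin(jπx/a)·sin(lπx/a) dx = 0 for j ≠ l, so only diagonal terms survive in ∫|Ψ|² and ∫Ψ·Ψ″; ∫Ψ·Ψ′ dx = [Ψ²/2] between the walls = 0.
Normalization: ∫|Ψ|² dx = 1.9413.
⟨x⟩ = 0.70361, ⟨x²⟩ = 0.63061 ⇒ Δx = 0.36817.
⟨p⟩ = 0.0000, ⟨p²⟩ = 39.051 ⇒ Δp = 6.2491.
Δx·Δp = 2.3007.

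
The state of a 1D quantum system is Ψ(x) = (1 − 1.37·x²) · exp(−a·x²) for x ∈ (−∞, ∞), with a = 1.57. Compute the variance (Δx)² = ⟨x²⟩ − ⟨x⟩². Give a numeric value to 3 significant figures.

0.0913

Compute ⟨x⟩ and ⟨x²⟩ separately, then (Δx)² = ⟨x²⟩ − ⟨x⟩².
Expand each integrand as polynomial × e^(−2ax²) and use ∫x^(2j)·e^(−2ax²) dx = (2j−1)!!/(4a)^j · √(π/(2a)), odd powers → 0; here √(π/(2a)) = 1.0003.
Normalization: ∫|Ψ|² dx = 0.70665.
⟨x⟩ = 0.0000 and ⟨x²⟩ = 0.091273.
(Δx)² = 0.091273 − (0.0000)² = 0.091273.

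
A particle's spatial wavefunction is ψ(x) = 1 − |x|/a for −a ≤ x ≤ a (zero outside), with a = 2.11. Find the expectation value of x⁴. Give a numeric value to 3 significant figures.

0.566

⟨x⁴⟩ = ∫ x⁴·|ψ|² dx / ∫|ψ|² dx (integrals over the domain).
ψ is even, so ∫ over [−a, a] = 2∫₀ᵃ with ψ = 1 − x/a there: ∫₀ᵃ (1 − x/a)² dx = a/3, ∫₀ᵃ x²(1 − x/a)² dx = a³/30, ∫₀ᵃ x⁴(1 − x/a)² dx = a⁵/105.
State is unnormalized: ∫|ψ|² dx = 1.4067, and ∫ψ*·x⁴·ψ dx = 0.79662, so ⟨x⁴⟩ = 0.79662 / 1.4067.
⟨x⁴⟩ = 0.56632.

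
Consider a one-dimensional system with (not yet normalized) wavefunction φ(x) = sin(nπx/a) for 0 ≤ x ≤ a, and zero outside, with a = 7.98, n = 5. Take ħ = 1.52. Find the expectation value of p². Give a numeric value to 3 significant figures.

p² φ = −ħ² d²φ/dx²; ⟨p²⟩ = −ħ² ∫ φ*·φ'' dx / ∫|φ|² dx.
d/dx sin(nπx/a) = (nπ/a)·cos(nπx/a) and d²/dx² sin(nπx/a) = −(nπ/a)²·sin(nπx/a); on 0 ≤ x ≤ a, ∫sin²(nπx/a) dx = a/2 and ∫sin(nπx/a)·cos(nπx/a) dx = 0.
State is unnormalized: ∫|φ|² dx = 3.9900, and ∫φ*·(−ħ² φ'') dx = 35.719, so ⟨p²⟩ = 35.719 / 3.9900.
⟨p²⟩ = 8.9520.

8.95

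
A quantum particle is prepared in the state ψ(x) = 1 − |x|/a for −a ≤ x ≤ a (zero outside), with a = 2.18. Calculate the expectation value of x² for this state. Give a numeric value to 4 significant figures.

⟨x²⟩ = ∫ x²·|ψ|² dx / ∫|ψ|² dx (integrals over the domain).
ψ is even, so ∫ over [−a, a] = 2∫₀ᵃ with ψ = 1 − x/a there: ∫₀ᵃ (1 − x/a)² dx = a/3, ∫₀ᵃ x²(1 − x/a)² dx = a³/30, ∫₀ᵃ x⁴(1 − x/a)² dx = a⁵/105.
State is unnormalized: ∫|ψ|² dx = 1.4533, and ∫ψ*·x²·ψ dx = 0.69068, so ⟨x²⟩ = 0.69068 / 1.4533.
⟨x²⟩ = 0.47524.

0.4752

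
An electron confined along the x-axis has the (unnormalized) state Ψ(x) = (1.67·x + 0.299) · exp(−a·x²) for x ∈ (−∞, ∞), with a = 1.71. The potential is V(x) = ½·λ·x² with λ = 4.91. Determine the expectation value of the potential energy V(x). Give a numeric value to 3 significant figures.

0.948

⟨V⟩ = ∫ V(x)·|Ψ|² dx / ∫|Ψ|² dx.
Expand each integrand as polynomial × e^(−2ax²) and use ∫x^(2j)·e^(−2ax²) dx = (2j−1)!!/(4a)^j · √(π/(2a)), odd powers → 0; here √(π/(2a)) = 0.95843.
State is unnormalized: ∫|Ψ|² dx = 0.47647, and ∫Ψ*·V(x)·Ψ dx = 0.45153, so ⟨V⟩ = 0.45153 / 0.47647.
⟨V⟩ = 0.94766.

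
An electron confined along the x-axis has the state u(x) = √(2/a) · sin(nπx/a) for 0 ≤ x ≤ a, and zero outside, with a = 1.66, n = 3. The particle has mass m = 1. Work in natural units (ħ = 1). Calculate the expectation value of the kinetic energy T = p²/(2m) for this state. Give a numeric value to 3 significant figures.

T = −(ħ²/2m) d²/dx², so ⟨T⟩ = −(ħ²/2m) ∫ u*·u'' dx; with m = 1.
d/dx sin(nπx/a) = (nπ/a)·cos(nπx/a) and d²/dx² sin(nπx/a) = −(nπ/a)²·sin(nπx/a); on 0 ≤ x ≤ a, ∫sin²(nπx/a) dx = a/2 and ∫sin(nπx/a)·cos(nπx/a) dx = 0.
⟨T⟩ = 16.117.

16.1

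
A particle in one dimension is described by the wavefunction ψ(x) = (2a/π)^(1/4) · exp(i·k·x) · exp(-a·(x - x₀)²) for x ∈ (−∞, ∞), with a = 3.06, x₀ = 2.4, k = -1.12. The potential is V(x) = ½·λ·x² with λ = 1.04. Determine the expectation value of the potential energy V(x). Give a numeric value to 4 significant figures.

⟨V⟩ = ∫ V(x)·|ψ|² dx.
Gaussian moments (u = x − x₀): ∫u^(2j)·e^(−2au²) du = (2j−1)!!/(4a)^j · √(π/(2a)), odd powers integrate to 0; here √(π/(2a)) = 0.71647.
⟨V⟩ = 3.0377.

3.038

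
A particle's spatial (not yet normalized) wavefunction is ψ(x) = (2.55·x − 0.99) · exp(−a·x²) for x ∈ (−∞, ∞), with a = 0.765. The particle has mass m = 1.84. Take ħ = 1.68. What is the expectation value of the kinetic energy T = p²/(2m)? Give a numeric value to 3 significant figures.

1.39

T = −(ħ²/2m) d²/dx², so ⟨T⟩ = −(ħ²/2m) ∫ ψ*·ψ'' dx / ∫|ψ|² dx; with m = 1.84.
Expand each integrand as polynomial × e^(−2ax²) and use ∫x^(2j)·e^(−2ax²) dx = (2j−1)!!/(4a)^j · √(π/(2a)), odd powers → 0; here √(π/(2a)) = 1.4329. Differentiate with the product rule, d/dx e^(−ax²) = −2ax·e^(−ax²).
State is unnormalized: ∫|ψ|² dx = 4.4494, and ∫ψ*·(−ħ²/2m · ψ'') dx = 6.1837, so ⟨T⟩ = 6.1837 / 4.4494.
⟨T⟩ = 1.3898.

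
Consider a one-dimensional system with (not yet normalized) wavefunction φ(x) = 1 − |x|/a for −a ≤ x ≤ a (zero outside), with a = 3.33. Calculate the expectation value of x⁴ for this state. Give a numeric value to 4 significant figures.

⟨x⁴⟩ = ∫ x⁴·|φ|² dx / ∫|φ|² dx (integrals over the domain).
φ is even, so ∫ over [−a, a] = 2∫₀ᵃ with φ = 1 − x/a there: ∫₀ᵃ (1 − x/a)² dx = a/3, ∫₀ᵃ x²(1 − x/a)² dx = a³/30, ∫₀ᵃ x⁴(1 − x/a)² dx = a⁵/105.
State is unnormalized: ∫|φ|² dx = 2.2200, and ∫φ*·x⁴·φ dx = 7.7994, so ⟨x⁴⟩ = 7.7994 / 2.2200.
⟨x⁴⟩ = 3.5132.

3.513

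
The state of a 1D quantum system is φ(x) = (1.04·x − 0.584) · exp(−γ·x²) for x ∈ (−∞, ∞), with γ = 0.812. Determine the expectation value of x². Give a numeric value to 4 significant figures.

⟨x²⟩ = ∫ x²·|φ|² dx / ∫|φ|² dx (integrals over the domain).
Expand each integrand as polynomial × e^(−2γx²) and use ∫x^(2j)·e^(−2γx²) dx = (2j−1)!!/(4γ)^j · √(π/(2γ)), odd powers → 0; here √(π/(2γ)) = 1.3909.
State is unnormalized: ∫|φ|² dx = 0.93752, and ∫φ*·x²·φ dx = 0.57384, so ⟨x²⟩ = 0.57384 / 0.93752.
⟨x²⟩ = 0.61209.

0.6121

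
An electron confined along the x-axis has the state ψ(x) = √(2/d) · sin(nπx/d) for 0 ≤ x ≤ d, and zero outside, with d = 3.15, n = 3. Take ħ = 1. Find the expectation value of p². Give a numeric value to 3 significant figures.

p² ψ = −ħ² d²ψ/dx²; ⟨p²⟩ = −ħ² ∫ ψ*·ψ'' dx.
d/dx sin(nπx/d) = (nπ/d)·cos(nπx/d) and d²/dx² sin(nπx/d) = −(nπ/d)²·sin(nπx/d); on 0 ≤ x ≤ d, ∫sin²(nπx/d) dx = d/2 and ∫sin(nπx/d)·cos(nπx/d) dx = 0.
⟨p²⟩ = 8.9520.

8.95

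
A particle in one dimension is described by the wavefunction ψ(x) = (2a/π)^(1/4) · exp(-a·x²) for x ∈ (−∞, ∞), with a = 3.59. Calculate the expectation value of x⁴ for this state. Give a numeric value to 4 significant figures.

0.01455

⟨x⁴⟩ = ∫ x⁴·|ψ|² dx (integrals over the domain).
Gaussian moments: ∫x^(2j)·e^(−2ax²) dx = (2j−1)!!/(4a)^j · √(π/(2a)), odd powers integrate to 0; here √(π/(2a)) = 0.66147.
⟨x⁴⟩ = 0.014548.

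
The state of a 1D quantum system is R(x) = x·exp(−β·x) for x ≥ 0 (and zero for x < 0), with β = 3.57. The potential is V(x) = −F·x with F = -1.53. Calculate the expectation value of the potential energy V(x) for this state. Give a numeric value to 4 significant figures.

0.6429

⟨V⟩ = ∫ V(x)·|R|² dx / ∫|R|² dx.
Every integrand reduces to terms xʲ·e^(−2βx) on [0, ∞); use ∫₀^∞ xʲ·e^(−2βx) dx = j!/(2β)^(j+1).
State is unnormalized: ∫|R|² dx = 0.0054946, and ∫R*·V(x)·R dx = 0.0035322, so ⟨V⟩ = 0.0035322 / 0.0054946.
⟨V⟩ = 0.64286.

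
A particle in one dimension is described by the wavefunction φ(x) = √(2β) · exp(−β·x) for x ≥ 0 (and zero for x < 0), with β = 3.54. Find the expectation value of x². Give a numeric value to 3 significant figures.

⟨x²⟩ = ∫ x²·|φ|² dx (integrals over the domain).
Every integrand reduces to terms xʲ·e^(−2βx) on [0, ∞); use ∫₀^∞ xʲ·e^(−2βx) dx = j!/(2β)^(j+1).
⟨x²⟩ = 0.039899.

0.0399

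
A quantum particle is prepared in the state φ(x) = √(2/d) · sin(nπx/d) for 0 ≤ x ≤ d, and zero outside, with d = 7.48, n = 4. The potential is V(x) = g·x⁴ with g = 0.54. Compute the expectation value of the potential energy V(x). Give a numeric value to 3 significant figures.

327.

⟨V⟩ = ∫ V(x)·|φ|² dx.
With sin²θ = (1 − cos2θ)/2 on 0 ≤ x ≤ d: ∫sin²(nπx/d) dx = d/2, ∫x·sin²(nπx/d) dx = d²/4, ∫x²·sin²(nπx/d) dx = d³·(1/6 − 1/(4n²π²)); higher powers xᵏ the same way, integrating xᵏ·cos(2nπx/d) by parts.
⟨V⟩ = 327.49.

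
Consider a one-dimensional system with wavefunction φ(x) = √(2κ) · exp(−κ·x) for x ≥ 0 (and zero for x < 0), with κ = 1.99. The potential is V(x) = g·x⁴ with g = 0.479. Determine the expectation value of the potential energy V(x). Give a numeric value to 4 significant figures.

0.04582

⟨V⟩ = ∫ V(x)·|φ|² dx.
Every integrand reduces to terms xʲ·e^(−2κx) on [0, ∞); use ∫₀^∞ xʲ·e^(−2κx) dx = j!/(2κ)^(j+1).
⟨V⟩ = 0.045816.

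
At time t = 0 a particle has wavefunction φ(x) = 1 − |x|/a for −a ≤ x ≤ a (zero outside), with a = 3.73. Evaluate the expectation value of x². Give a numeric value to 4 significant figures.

⟨x²⟩ = ∫ x²·|φ|² dx / ∫|φ|² dx (integrals over the domain).
φ is even, so ∫ over [−a, a] = 2∫₀ᵃ with φ = 1 − x/a there: ∫₀ᵃ (1 − x/a)² dx = a/3, ∫₀ᵃ x²(1 − x/a)² dx = a³/30, ∫₀ᵃ x⁴(1 − x/a)² dx = a⁵/105.
State is unnormalized: ∫|φ|² dx = 2.4867, and ∫φ*·x²·φ dx = 3.4597, so ⟨x²⟩ = 3.4597 / 2.4867.
⟨x²⟩ = 1.3913.

1.391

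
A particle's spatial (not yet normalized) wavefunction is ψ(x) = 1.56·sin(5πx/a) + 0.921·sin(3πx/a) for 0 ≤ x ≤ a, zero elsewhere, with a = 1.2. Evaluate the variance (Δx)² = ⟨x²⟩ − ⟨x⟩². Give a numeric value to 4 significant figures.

0.1756

Compute ⟨x⟩ and ⟨x²⟩ separately, then (Δx)² = ⟨x²⟩ − ⟨x⟩².
On 0 ≤ x ≤ a (j ≠ l): ∫sin²(jπx/a) dx = a/2, ∫sin(jπx/a)·sin(lπx/a) dx = 0; diagonal moments ∫x·sin²(jπx/a) dx = a²/4, ∫x²·sin²(jπx/a) dx = a³·(1/6 − 1/(4j²π²)); cross terms ∫x·sin(jπx/a)·sin(lπx/a) dx = 0 for j + l even and −4jla²/(π²(j² − l²)²) for j + l odd, ∫x²·sin(jπx/a)·sin(lπx/a) dx = (−1)^(j+l)·4jla³/(π²(j² − l²)²); higher powers the same way via product-to-sum and parts.
Normalization: ∫|ψ|² dx = 1.9691.
⟨x⟩ = 0.60000 and ⟨x²⟩ = 0.53562.
(Δx)² = 0.53562 − (0.60000)² = 0.17562.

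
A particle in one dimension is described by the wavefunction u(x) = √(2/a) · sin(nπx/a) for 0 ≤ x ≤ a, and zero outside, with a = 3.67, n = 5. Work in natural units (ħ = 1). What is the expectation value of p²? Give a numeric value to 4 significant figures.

p² u = −ħ² d²u/dx²; ⟨p²⟩ = −ħ² ∫ u*·u'' dx.
d/dx sin(nπx/a) = (nπ/a)·cos(nπx/a) and d²/dx² sin(nπx/a) = −(nπ/a)²·sin(nπx/a); on 0 ≤ x ≤ a, ∫sin²(nπx/a) dx = a/2 and ∫sin(nπx/a)·cos(nπx/a) dx = 0.
⟨p²⟩ = 18.319.

18.32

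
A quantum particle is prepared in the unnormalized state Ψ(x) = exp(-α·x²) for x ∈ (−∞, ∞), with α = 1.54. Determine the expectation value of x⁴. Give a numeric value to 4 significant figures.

⟨x⁴⟩ = ∫ x⁴·|Ψ|² dx / ∫|Ψ|² dx (integrals over the domain).
Gaussian moments: ∫x^(2j)·e^(−2αx²) dx = (2j−1)!!/(4α)^j · √(π/(2α)), odd powers integrate to 0; here √(π/(2α)) = 1.0099.
State is unnormalized: ∫|Ψ|² dx = 1.0099, and ∫Ψ*·x⁴·Ψ dx = 0.079847, so ⟨x⁴⟩ = 0.079847 / 1.0099.
⟨x⁴⟩ = 0.079061.

0.07906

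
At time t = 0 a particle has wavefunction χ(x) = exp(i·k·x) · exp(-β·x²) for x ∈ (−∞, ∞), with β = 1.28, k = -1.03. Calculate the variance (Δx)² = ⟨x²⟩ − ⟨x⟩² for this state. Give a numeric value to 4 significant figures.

Compute ⟨x⟩ and ⟨x²⟩ separately, then (Δx)² = ⟨x²⟩ − ⟨x⟩².
Gaussian moments: ∫x^(2j)·e^(−2βx²) dx = (2j−1)!!/(4β)^j · √(π/(2β)), odd powers integrate to 0; here √(π/(2β)) = 1.1078.
Normalization: ∫|χ|² dx = 1.1078.
⟨x⟩ = 0.0000 and ⟨x²⟩ = 0.19531.
(Δx)² = 0.19531 − (0.0000)² = 0.19531.

0.1953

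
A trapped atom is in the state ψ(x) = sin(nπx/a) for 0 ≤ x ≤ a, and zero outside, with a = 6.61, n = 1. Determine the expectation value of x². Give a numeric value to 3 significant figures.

⟨x²⟩ = ∫ x²·|ψ|² dx / ∫|ψ|² dx (integrals over the domain).
With sin²θ = (1 − cos2θ)/2 on 0 ≤ x ≤ a: ∫sin²(nπx/a) dx = a/2, ∫x·sin²(nπx/a) dx = a²/4, ∫x²·sin²(nπx/a) dx = a³·(1/6 − 1/(4n²π²)); higher powers xᵏ the same way, integrating xᵏ·cos(2nπx/a) by parts.
State is unnormalized: ∫|ψ|² dx = 3.3050, and ∫ψ*·x²·ψ dx = 40.819, so ⟨x²⟩ = 40.819 / 3.3050.
⟨x²⟩ = 12.351.

12.4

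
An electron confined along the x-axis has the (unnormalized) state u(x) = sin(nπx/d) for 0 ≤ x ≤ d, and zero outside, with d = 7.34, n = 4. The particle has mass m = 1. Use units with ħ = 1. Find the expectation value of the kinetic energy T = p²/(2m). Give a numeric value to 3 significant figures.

1.47

T = −(ħ²/2m) d²/dx², so ⟨T⟩ = −(ħ²/2m) ∫ u*·u'' dx / ∫|u|² dx; with m = 1.
d/dx sin(nπx/d) = (nπ/d)·cos(nπx/d) and d²/dx² sin(nπx/d) = −(nπ/d)²·sin(nπx/d); on 0 ≤ x ≤ d, ∫sin²(nπx/d) dx = d/2 and ∫sin(nπx/d)·cos(nπx/d) dx = 0.
State is unnormalized: ∫|u|² dx = 3.6700, and ∫u*·(−ħ²/2m · u'') dx = 5.3785, so ⟨T⟩ = 5.3785 / 3.6700.
⟨T⟩ = 1.4655.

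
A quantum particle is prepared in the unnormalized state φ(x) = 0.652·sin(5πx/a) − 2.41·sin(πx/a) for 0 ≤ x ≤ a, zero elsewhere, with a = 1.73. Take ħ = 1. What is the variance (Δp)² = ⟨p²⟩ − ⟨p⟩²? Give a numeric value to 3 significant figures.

8.70

Compute ⟨p⟩ and ⟨p²⟩ separately; (Δp)² = ⟨p²⟩ − ⟨p⟩².
d²/dx² sin(jπx/a) = −(jπ/a)²·sin(jπx/a); on 0 ≤ x ≤ a, ∫sin²(jπx/a) dx = a/2 and ∫sin(jπx/a)·sin(lπx/a) dx = 0 for j ≠ l, so only diagonal terms survive in ∫|φ|² and ∫φ·φ″; ∫φ·φ′ dx = [φ²/2] between the walls = 0.
Normalization: ∫|φ|² dx = 5.3917.
⟨p⟩ = 0.0000 and ⟨p²⟩ = 8.6953.
(Δp)² = 8.6953 − (0.0000)² = 8.6953.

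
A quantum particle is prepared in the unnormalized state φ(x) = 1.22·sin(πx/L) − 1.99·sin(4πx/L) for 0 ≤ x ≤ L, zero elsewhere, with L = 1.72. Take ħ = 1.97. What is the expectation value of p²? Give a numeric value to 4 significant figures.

p² φ = −ħ² d²φ/dx²; ⟨p²⟩ = −ħ² ∫ φ*·φ'' dx / ∫|φ|² dx.
d²/dx² sin(jπx/L) = −(jπ/L)²·sin(jπx/L); on 0 ≤ x ≤ L, ∫sin²(jπx/L) dx = L/2 and ∫sin(jπx/L)·sin(lπx/L) dx = 0 for j ≠ l, so only diagonal terms survive in ∫|φ|² and ∫φ·φ″; ∫φ·φ′ dx = [φ²/2] between the walls = 0.
State is unnormalized: ∫|φ|² dx = 4.6857, and ∫φ*·(−ħ² φ'') dx = 722.08, so ⟨p²⟩ = 722.08 / 4.6857.
⟨p²⟩ = 154.10.

154.1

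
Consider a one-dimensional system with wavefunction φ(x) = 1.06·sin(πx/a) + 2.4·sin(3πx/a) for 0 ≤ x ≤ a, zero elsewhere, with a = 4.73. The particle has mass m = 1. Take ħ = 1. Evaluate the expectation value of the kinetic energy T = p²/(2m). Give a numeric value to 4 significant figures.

T = −(ħ²/2m) d²/dx², so ⟨T⟩ = −(ħ²/2m) ∫ φ*·φ'' dx / ∫|φ|² dx; with m = 1.
d²/dx² sin(jπx/a) = −(jπ/a)²·sin(jπx/a); on 0 ≤ x ≤ a, ∫sin²(jπx/a) dx = a/2 and ∫sin(jπx/a)·sin(lπx/a) dx = 0 for j ≠ l, so only diagonal terms survive in ∫|φ|² and ∫φ·φ″; ∫φ·φ′ dx = [φ²/2] between the walls = 0.
State is unnormalized: ∫|φ|² dx = 16.280, and ∫φ*·(−ħ²/2m · φ'') dx = 27.628, so ⟨T⟩ = 27.628 / 16.280.
⟨T⟩ = 1.6971.

1.697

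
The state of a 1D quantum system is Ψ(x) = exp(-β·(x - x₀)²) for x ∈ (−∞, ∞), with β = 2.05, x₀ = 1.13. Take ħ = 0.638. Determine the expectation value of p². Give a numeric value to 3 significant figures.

p² Ψ = −ħ² d²Ψ/dx²; ⟨p²⟩ = −ħ² ∫ Ψ*·Ψ'' dx / ∫|Ψ|² dx.
Gaussian moments (u = x − x₀): ∫u^(2j)·e^(−2βu²) du = (2j−1)!!/(4β)^j · √(π/(2β)), odd powers integrate to 0; here √(π/(2β)) = 0.87535. Derivatives: d/dx e^(−βu²) = −2βu·e^(−βu²), d²/dx² e^(−βu²) = (4β²u² − 2β)·e^(−βu²).
State is unnormalized: ∫|Ψ|² dx = 0.87535, and ∫Ψ*·(−ħ² Ψ'') dx = 0.73043, so ⟨p²⟩ = 0.73043 / 0.87535.
⟨p²⟩ = 0.83444.

0.834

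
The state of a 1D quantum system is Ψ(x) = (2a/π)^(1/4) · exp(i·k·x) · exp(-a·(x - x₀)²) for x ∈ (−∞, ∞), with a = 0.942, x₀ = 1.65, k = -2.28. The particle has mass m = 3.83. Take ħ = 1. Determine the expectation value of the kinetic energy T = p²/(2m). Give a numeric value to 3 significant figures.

0.802

T = −(ħ²/2m) d²/dx², so ⟨T⟩ = −(ħ²/2m) ∫ Ψ*·Ψ'' dx; with m = 3.83.
Gaussian moments (u = x − x₀): ∫u^(2j)·e^(−2au²) du = (2j−1)!!/(4a)^j · √(π/(2a)), odd powers integrate to 0; here √(π/(2a)) = 1.2913. Derivatives: Ψ′ = (ik − 2au)·Ψ, Ψ″ = ((ik − 2au)² − 2a)·Ψ; the odd-in-u pieces drop out.
⟨T⟩ = 0.80162.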